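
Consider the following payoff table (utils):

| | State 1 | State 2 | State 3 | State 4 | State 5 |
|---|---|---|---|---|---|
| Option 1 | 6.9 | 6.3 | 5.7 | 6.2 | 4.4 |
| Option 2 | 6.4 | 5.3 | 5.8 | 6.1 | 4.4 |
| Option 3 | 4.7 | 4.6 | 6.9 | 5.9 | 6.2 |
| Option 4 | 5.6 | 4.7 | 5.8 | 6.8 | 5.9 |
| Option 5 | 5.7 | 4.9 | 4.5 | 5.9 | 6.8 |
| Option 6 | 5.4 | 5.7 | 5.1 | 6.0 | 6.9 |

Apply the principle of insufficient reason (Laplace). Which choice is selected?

Option 1

Row averages: Option 1=5.9, Option 2=5.6, Option 3=5.66, Option 4=5.76, Option 5=5.56, Option 6=5.82
Highest average = 5.9 → Option 1.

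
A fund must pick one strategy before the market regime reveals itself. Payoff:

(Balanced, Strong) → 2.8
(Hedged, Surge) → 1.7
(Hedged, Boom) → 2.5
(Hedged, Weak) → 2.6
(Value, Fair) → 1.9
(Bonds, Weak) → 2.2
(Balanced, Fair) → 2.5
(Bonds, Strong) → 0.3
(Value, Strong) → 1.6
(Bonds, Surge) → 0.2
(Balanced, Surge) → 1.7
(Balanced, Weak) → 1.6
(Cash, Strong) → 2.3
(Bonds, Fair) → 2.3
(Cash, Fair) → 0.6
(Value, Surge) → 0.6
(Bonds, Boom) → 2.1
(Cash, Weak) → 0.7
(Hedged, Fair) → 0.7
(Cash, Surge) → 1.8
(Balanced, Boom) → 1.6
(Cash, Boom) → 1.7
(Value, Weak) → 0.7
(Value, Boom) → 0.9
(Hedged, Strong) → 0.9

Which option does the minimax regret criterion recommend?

Balanced

Column bests: Weak=2.6, Fair=2.5, Strong=2.8, Boom=2.5, Surge=1.8.
Value regrets: 1.9, 0.6, 1.2, 1.6, 1.2 → max 1.9
Cash regrets: 1.9, 1.9, 0.5, 0.8, 0.0 → max 1.9
Balanced regrets: 1.0, 0.0, 0.0, 0.9, 0.1 → max 1.0
Hedged regrets: 0.0, 1.8, 1.9, 0.0, 0.1 → max 1.9
Bonds regrets: 0.4, 0.2, 2.5, 0.4, 1.6 → max 2.5
Smallest max regret = 1.0 → Balanced.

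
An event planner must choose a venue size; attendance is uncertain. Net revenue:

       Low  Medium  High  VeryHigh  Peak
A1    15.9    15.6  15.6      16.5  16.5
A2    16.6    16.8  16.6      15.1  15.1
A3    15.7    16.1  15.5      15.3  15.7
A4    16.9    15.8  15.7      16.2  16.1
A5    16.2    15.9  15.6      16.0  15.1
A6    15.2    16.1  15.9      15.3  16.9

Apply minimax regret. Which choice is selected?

A4

Column bests: Low=16.9, Medium=16.8, High=16.6, VeryHigh=16.5, Peak=16.9.
A1 regrets: 1.0, 1.2, 1.0, 0.0, 0.4 → max 1.2
A2 regrets: 0.3, 0.0, 0.0, 1.4, 1.8 → max 1.8
A3 regrets: 1.2, 0.7, 1.1, 1.2, 1.2 → max 1.2
A4 regrets: 0.0, 1.0, 0.9, 0.3, 0.8 → max 1.0
A5 regrets: 0.7, 0.9, 1.0, 0.5, 1.8 → max 1.8
A6 regrets: 1.7, 0.7, 0.7, 1.2, 0.0 → max 1.7
Smallest max regret = 1.0 → A4.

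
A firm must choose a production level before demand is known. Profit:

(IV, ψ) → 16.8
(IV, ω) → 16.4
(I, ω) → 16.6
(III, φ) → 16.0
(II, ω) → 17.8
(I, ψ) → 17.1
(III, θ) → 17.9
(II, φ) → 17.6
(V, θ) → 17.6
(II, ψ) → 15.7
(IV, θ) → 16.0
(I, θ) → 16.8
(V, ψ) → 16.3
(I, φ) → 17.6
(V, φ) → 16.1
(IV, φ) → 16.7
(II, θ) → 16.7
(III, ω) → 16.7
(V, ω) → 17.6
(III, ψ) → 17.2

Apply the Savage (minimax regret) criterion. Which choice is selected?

Column bests: θ=17.9, φ=17.6, ψ=17.2, ω=17.8.
I regrets: 1.1, 0.0, 0.1, 1.2 → max 1.2
II regrets: 1.2, 0.0, 1.5, 0.0 → max 1.5
III regrets: 0.0, 1.6, 0.0, 1.1 → max 1.6
IV regrets: 1.9, 0.9, 0.4, 1.4 → max 1.9
V regrets: 0.3, 1.5, 0.9, 0.2 → max 1.5
Smallest max regret = 1.2 → I.

I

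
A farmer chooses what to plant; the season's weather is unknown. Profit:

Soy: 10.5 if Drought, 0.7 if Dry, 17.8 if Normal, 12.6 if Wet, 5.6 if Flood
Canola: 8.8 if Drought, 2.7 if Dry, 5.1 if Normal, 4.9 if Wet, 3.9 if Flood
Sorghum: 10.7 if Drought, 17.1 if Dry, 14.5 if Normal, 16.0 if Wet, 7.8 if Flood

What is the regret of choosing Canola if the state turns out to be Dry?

Best payoff under Dry is 17.1.
Regret = 17.1 − 2.7 = 14.4.

14.4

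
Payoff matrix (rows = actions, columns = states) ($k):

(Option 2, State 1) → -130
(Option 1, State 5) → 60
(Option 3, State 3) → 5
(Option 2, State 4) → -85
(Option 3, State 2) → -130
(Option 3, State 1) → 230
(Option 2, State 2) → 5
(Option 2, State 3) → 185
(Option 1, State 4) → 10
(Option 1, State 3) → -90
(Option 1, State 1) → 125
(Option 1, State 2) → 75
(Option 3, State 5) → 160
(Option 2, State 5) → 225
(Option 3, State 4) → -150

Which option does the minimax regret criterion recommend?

Option 3

Column bests: State 1=230, State 2=75, State 3=185, State 4=10, State 5=225.
Option 1 regrets: 105, 0, 275, 0, 165 → max 275
Option 2 regrets: 360, 70, 0, 95, 0 → max 360
Option 3 regrets: 0, 205, 180, 160, 65 → max 205
Smallest max regret = 205 → Option 3.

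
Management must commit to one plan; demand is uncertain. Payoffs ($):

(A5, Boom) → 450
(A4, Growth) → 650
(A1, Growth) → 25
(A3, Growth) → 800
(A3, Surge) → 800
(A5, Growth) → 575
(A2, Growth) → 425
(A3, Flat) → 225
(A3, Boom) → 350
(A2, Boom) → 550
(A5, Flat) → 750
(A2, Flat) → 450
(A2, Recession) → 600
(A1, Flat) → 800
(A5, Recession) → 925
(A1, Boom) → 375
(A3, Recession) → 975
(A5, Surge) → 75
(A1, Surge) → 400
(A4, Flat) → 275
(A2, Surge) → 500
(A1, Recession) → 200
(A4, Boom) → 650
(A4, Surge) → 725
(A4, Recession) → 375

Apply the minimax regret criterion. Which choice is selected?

A2

Column bests: Recession=975, Flat=800, Growth=800, Boom=650, Surge=800.
A1 regrets: 775, 0, 775, 275, 400 → max 775
A2 regrets: 375, 350, 375, 100, 300 → max 375
A3 regrets: 0, 575, 0, 300, 0 → max 575
A4 regrets: 600, 525, 150, 0, 75 → max 600
A5 regrets: 50, 50, 225, 200, 725 → max 725
Smallest max regret = 375 → A2.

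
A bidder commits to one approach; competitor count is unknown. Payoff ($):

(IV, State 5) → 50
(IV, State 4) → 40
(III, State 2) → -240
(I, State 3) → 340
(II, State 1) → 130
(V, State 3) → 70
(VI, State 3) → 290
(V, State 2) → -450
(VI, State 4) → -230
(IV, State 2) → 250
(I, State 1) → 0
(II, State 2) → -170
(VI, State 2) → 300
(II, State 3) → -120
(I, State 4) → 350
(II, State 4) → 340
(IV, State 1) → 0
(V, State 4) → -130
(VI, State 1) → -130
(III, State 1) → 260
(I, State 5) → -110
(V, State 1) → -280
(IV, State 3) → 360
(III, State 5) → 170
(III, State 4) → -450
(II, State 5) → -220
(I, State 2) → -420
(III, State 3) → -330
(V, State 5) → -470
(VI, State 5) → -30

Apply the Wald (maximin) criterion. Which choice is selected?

IV

Row minima: I=-420, II=-220, III=-450, IV=0, V=-470, VI=-230
Best worst-case = 0 → IV.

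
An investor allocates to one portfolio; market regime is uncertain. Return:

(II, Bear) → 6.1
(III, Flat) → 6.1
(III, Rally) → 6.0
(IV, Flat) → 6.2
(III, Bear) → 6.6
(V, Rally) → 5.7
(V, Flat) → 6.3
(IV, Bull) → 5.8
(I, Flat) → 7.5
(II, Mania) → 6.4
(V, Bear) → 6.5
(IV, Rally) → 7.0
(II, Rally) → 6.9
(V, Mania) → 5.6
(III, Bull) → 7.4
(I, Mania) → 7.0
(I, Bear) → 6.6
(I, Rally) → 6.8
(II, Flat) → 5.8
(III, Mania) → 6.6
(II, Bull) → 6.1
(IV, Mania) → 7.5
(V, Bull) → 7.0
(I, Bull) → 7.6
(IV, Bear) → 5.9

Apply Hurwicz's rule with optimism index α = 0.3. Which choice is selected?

I

I: 0.3·7.6 + 0.7·6.6 = 6.9
II: 0.3·6.9 + 0.7·5.8 = 6.13
III: 0.3·7.4 + 0.7·6.0 = 6.42
IV: 0.3·7.5 + 0.7·5.8 = 6.31
V: 0.3·7.0 + 0.7·5.6 = 6.02
Highest Hurwicz score = 6.9 → I.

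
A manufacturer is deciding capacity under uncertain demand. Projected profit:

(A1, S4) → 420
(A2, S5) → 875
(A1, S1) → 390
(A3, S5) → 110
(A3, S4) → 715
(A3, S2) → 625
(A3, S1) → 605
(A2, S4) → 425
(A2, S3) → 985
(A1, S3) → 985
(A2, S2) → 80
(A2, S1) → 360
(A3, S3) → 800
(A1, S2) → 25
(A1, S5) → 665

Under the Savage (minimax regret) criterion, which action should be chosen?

Column bests: S1=605, S2=625, S3=985, S4=715, S5=875.
A1 regrets: 215, 600, 0, 295, 210 → max 600
A2 regrets: 245, 545, 0, 290, 0 → max 545
A3 regrets: 0, 0, 185, 0, 765 → max 765
Smallest max regret = 545 → A2.

A2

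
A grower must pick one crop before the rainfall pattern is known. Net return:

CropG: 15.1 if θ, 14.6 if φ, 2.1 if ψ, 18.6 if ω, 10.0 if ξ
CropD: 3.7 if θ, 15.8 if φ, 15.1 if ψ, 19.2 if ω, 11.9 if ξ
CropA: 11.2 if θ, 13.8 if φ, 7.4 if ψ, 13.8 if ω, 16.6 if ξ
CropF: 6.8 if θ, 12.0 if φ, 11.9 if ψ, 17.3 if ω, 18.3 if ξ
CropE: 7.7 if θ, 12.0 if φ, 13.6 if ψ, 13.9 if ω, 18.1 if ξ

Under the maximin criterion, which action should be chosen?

CropE

Row minima: CropG=2.1, CropD=3.7, CropA=7.4, CropF=6.8, CropE=7.7
Best worst-case = 7.7 → CropE.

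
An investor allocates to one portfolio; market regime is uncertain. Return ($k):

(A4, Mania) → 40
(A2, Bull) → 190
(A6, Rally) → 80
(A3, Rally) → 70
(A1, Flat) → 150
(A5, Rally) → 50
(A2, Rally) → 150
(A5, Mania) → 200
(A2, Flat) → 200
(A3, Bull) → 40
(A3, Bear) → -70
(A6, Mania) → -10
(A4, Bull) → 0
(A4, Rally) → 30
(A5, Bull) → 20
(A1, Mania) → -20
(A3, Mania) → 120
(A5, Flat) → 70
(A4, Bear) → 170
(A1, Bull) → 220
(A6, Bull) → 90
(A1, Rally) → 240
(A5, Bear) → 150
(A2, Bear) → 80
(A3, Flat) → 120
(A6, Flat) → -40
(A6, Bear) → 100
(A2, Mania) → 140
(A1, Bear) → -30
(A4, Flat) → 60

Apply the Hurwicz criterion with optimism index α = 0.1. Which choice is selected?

A1: 0.1·240 + 0.9·(-30) = -3
A2: 0.1·200 + 0.9·80 = 92
A3: 0.1·120 + 0.9·(-70) = -51
A4: 0.1·170 + 0.9·0 = 17
A5: 0.1·200 + 0.9·20 = 38
A6: 0.1·100 + 0.9·(-40) = -26
Highest Hurwicz score = 92 → A2.

A2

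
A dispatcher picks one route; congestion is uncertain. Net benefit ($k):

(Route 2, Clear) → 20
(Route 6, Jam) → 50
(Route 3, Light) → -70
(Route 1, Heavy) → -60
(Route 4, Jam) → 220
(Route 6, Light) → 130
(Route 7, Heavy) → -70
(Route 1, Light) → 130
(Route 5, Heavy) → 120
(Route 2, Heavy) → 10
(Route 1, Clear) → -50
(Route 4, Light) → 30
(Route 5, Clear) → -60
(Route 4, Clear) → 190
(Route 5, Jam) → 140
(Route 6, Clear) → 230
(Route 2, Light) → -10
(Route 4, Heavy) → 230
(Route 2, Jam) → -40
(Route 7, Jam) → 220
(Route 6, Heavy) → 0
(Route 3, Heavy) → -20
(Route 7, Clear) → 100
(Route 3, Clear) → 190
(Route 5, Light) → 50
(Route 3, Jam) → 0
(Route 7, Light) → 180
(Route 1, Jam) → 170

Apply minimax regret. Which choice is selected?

Route 4

Column bests: Clear=230, Light=180, Heavy=230, Jam=220.
Route 1 regrets: 280, 50, 290, 50 → max 290
Route 2 regrets: 210, 190, 220, 260 → max 260
Route 3 regrets: 40, 250, 250, 220 → max 250
Route 4 regrets: 40, 150, 0, 0 → max 150
Route 5 regrets: 290, 130, 110, 80 → max 290
Route 6 regrets: 0, 50, 230, 170 → max 230
Route 7 regrets: 130, 0, 300, 0 → max 300
Smallest max regret = 150 → Route 4.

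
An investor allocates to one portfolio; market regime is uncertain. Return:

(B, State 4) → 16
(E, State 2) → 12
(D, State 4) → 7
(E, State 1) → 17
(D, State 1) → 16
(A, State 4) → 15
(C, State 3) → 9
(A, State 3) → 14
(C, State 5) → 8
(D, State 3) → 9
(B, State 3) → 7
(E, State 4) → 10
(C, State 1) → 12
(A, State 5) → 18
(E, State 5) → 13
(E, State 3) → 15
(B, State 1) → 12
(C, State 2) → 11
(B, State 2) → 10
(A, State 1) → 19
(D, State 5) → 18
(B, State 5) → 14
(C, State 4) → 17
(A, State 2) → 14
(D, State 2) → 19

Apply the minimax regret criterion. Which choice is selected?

A

Column bests: State 1=19, State 2=19, State 3=15, State 4=17, State 5=18.
A regrets: 0, 5, 1, 2, 0 → max 5
B regrets: 7, 9, 8, 1, 4 → max 9
C regrets: 7, 8, 6, 0, 10 → max 10
D regrets: 3, 0, 6, 10, 0 → max 10
E regrets: 2, 7, 0, 7, 5 → max 7
Smallest max regret = 5 → A.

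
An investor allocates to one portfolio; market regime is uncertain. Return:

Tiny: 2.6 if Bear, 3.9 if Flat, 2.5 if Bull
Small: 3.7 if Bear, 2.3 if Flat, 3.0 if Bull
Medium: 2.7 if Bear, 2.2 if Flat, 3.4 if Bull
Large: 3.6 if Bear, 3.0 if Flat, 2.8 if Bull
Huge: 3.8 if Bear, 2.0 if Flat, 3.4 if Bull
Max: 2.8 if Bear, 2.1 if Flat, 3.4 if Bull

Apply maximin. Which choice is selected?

Row minima: Tiny=2.5, Small=2.3, Medium=2.2, Large=2.8, Huge=2.0, Max=2.1
Best worst-case = 2.8 → Large.

Large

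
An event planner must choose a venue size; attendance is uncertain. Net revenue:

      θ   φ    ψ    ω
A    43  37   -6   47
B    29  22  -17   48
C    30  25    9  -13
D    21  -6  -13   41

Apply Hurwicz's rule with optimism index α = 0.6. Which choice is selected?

A

A: 0.6·47 + 0.4·(-6) = 25.8
B: 0.6·48 + 0.4·(-17) = 22
C: 0.6·30 + 0.4·(-13) = 12.8
D: 0.6·41 + 0.4·(-13) = 19.4
Highest Hurwicz score = 25.8 → A.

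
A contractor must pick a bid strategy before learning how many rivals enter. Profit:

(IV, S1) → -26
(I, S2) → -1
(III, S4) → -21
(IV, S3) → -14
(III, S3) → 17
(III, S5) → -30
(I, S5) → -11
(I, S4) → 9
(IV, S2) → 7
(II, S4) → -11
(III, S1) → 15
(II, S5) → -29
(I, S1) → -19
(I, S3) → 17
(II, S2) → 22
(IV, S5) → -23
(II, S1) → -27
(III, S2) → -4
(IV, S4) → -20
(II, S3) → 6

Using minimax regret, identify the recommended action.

III

Column bests: S1=15, S2=22, S3=17, S4=9, S5=-11.
I regrets: 34, 23, 0, 0, 0 → max 34
II regrets: 42, 0, 11, 20, 18 → max 42
III regrets: 0, 26, 0, 30, 19 → max 30
IV regrets: 41, 15, 31, 29, 12 → max 41
Smallest max regret = 30 → III.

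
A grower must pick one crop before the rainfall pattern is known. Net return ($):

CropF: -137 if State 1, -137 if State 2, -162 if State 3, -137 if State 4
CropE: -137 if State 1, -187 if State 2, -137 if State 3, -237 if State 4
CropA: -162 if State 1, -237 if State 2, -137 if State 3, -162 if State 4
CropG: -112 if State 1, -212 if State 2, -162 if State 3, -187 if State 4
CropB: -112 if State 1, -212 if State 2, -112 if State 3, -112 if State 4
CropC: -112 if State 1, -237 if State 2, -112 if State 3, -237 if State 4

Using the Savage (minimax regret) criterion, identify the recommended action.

CropF

Column bests: State 1=-112, State 2=-137, State 3=-112, State 4=-112.
CropF regrets: 25, 0, 50, 25 → max 50
CropE regrets: 25, 50, 25, 125 → max 125
CropA regrets: 50, 100, 25, 50 → max 100
CropG regrets: 0, 75, 50, 75 → max 75
CropB regrets: 0, 75, 0, 0 → max 75
CropC regrets: 0, 100, 0, 125 → max 125
Smallest max regret = 50 → CropF.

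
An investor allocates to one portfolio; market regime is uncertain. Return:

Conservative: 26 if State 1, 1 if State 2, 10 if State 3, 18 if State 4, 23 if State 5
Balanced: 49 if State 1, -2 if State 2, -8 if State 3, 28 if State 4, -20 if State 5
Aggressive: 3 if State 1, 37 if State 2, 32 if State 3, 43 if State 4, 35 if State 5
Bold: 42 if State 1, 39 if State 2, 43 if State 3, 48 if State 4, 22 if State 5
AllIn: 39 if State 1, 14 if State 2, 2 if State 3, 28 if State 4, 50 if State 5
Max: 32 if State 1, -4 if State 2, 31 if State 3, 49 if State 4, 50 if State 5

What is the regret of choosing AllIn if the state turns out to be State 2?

25

Best payoff under State 2 is 39.
Regret = 39 − 14 = 25.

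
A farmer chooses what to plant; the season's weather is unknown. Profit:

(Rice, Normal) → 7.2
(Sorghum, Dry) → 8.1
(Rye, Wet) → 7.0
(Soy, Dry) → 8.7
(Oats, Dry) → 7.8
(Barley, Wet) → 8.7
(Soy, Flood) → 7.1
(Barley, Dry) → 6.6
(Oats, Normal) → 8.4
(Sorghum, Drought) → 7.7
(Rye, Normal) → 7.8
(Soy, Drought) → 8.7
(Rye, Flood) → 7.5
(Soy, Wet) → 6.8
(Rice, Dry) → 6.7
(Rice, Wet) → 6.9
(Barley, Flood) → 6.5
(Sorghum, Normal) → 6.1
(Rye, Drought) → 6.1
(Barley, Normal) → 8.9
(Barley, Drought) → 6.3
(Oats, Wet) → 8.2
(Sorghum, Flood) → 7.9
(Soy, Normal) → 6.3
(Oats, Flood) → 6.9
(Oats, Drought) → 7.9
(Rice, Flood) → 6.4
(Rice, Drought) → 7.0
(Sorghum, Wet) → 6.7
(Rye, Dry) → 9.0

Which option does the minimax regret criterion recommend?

Oats

Column bests: Drought=8.7, Dry=9.0, Normal=8.9, Wet=8.7, Flood=7.9.
Soy regrets: 0.0, 0.3, 2.6, 1.9, 0.8 → max 2.6
Barley regrets: 2.4, 2.4, 0.0, 0.0, 1.4 → max 2.4
Sorghum regrets: 1.0, 0.9, 2.8, 2.0, 0.0 → max 2.8
Rye regrets: 2.6, 0.0, 1.1, 1.7, 0.4 → max 2.6
Oats regrets: 0.8, 1.2, 0.5, 0.5, 1.0 → max 1.2
Rice regrets: 1.7, 2.3, 1.7, 1.8, 1.5 → max 2.3
Smallest max regret = 1.2 → Oats.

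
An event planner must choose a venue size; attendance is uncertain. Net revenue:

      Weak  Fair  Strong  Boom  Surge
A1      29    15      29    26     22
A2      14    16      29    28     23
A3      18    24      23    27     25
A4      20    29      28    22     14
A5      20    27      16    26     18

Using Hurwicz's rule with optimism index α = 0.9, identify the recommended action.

A1: 0.9·29 + 0.1·15 = 27.6
A2: 0.9·29 + 0.1·14 = 27.5
A3: 0.9·27 + 0.1·18 = 26.1
A4: 0.9·29 + 0.1·14 = 27.5
A5: 0.9·27 + 0.1·16 = 25.9
Highest Hurwicz score = 27.6 → A1.

A1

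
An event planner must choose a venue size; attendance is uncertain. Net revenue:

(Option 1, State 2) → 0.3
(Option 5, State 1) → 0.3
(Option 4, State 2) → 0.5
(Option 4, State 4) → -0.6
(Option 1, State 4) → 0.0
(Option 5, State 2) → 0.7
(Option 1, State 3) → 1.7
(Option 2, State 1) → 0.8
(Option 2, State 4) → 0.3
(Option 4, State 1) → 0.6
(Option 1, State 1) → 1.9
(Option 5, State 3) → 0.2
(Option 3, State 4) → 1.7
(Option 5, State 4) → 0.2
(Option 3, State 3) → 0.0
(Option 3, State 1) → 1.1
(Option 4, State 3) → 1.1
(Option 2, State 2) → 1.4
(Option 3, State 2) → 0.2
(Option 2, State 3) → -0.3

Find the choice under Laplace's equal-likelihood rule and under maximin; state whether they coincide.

laplace → Option 1; maximin → Option 5 (disagree)

Row averages: Option 1=0.975, Option 2=0.55, Option 3=0.75, Option 4=0.4, Option 5=0.35
Highest average = 0.975 → Option 1.
Row minima: Option 1=0.0, Option 2=-0.3, Option 3=0.0, Option 4=-0.6, Option 5=0.2
Best worst-case = 0.2 → Option 5.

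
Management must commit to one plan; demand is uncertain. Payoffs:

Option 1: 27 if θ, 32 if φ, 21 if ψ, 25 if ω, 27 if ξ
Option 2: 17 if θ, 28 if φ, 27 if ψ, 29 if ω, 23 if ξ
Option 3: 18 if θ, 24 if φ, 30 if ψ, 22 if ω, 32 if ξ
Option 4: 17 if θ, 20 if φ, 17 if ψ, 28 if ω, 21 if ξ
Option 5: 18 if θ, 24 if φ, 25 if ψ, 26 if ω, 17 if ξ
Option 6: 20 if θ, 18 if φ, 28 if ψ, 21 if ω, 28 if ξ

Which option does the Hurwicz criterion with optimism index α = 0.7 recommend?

Option 1: 0.7·32 + 0.3·21 = 28.7
Option 2: 0.7·29 + 0.3·17 = 25.4
Option 3: 0.7·32 + 0.3·18 = 27.8
Option 4: 0.7·28 + 0.3·17 = 24.7
Option 5: 0.7·26 + 0.3·17 = 23.3
Option 6: 0.7·28 + 0.3·18 = 25
Highest Hurwicz score = 28.7 → Option 1.

Option 1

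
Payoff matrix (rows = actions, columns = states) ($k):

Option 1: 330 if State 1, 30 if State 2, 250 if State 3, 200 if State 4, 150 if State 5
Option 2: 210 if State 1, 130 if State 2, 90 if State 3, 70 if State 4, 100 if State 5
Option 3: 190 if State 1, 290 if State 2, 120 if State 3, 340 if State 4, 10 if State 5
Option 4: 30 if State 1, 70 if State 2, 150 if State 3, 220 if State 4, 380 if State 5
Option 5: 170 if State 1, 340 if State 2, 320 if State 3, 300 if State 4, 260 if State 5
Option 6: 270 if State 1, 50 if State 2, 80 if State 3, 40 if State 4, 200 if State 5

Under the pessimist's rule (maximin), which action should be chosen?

Option 5

Row minima: Option 1=30, Option 2=70, Option 3=10, Option 4=30, Option 5=170, Option 6=40
Best worst-case = 170 → Option 5.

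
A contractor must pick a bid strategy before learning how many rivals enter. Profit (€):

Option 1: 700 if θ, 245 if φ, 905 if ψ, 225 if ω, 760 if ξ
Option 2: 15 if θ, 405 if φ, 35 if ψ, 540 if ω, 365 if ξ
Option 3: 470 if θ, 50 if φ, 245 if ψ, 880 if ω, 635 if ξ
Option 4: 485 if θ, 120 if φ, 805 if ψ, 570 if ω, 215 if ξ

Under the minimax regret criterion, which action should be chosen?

Column bests: θ=700, φ=405, ψ=905, ω=880, ξ=760.
Option 1 regrets: 0, 160, 0, 655, 0 → max 655
Option 2 regrets: 685, 0, 870, 340, 395 → max 870
Option 3 regrets: 230, 355, 660, 0, 125 → max 660
Option 4 regrets: 215, 285, 100, 310, 545 → max 545
Smallest max regret = 545 → Option 4.

Option 4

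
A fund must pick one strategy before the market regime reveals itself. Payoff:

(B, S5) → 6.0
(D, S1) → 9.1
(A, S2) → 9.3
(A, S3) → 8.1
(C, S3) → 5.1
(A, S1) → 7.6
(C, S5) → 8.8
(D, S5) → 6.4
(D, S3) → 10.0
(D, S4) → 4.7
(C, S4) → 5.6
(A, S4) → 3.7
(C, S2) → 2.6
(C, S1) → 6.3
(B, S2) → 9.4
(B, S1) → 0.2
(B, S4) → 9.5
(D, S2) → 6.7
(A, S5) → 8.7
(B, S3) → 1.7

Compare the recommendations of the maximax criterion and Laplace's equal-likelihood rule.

maximax → D; laplace → A (disagree)

Row maxima: A=9.3, B=9.5, C=8.8, D=10.0
Best best-case = 10.0 → D.
Row averages: A=7.48, B=5.36, C=5.68, D=7.38
Highest average = 7.48 → A.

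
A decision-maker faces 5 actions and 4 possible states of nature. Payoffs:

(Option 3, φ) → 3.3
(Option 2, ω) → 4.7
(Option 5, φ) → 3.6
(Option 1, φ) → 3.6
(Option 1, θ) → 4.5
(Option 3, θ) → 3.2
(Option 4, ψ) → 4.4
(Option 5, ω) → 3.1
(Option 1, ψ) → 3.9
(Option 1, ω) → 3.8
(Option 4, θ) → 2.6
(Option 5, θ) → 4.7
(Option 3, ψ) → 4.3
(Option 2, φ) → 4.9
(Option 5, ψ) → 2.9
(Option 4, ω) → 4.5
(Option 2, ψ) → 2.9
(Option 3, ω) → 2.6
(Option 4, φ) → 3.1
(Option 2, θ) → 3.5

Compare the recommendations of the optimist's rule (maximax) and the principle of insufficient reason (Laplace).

Row maxima: Option 1=4.5, Option 2=4.9, Option 3=4.3, Option 4=4.5, Option 5=4.7
Best best-case = 4.9 → Option 2.
Row averages: Option 1=3.95, Option 2=4, Option 3=3.35, Option 4=3.65, Option 5=3.575
Highest average = 4 → Option 2.

maximax → Option 2; laplace → Option 2 (agree)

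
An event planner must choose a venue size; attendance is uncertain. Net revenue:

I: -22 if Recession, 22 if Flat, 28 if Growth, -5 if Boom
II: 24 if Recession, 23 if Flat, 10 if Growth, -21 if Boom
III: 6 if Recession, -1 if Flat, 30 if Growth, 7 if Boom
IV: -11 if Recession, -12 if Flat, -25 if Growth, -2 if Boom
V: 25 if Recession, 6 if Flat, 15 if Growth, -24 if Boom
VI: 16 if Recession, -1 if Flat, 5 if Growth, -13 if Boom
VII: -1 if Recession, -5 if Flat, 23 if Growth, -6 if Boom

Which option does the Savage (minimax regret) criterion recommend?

III

Column bests: Recession=25, Flat=23, Growth=30, Boom=7.
I regrets: 47, 1, 2, 12 → max 47
II regrets: 1, 0, 20, 28 → max 28
III regrets: 19, 24, 0, 0 → max 24
IV regrets: 36, 35, 55, 9 → max 55
V regrets: 0, 17, 15, 31 → max 31
VI regrets: 9, 24, 25, 20 → max 25
VII regrets: 26, 28, 7, 13 → max 28
Smallest max regret = 24 → III.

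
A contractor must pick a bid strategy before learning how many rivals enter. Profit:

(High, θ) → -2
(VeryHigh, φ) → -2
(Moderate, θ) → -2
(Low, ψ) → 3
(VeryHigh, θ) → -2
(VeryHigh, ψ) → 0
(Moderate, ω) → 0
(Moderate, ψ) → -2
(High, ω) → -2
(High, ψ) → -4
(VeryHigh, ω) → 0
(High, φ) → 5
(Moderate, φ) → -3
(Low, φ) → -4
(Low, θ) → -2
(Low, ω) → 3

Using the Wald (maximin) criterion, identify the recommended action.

VeryHigh

Row minima: Low=-4, Moderate=-3, High=-4, VeryHigh=-2
Best worst-case = -2 → VeryHigh.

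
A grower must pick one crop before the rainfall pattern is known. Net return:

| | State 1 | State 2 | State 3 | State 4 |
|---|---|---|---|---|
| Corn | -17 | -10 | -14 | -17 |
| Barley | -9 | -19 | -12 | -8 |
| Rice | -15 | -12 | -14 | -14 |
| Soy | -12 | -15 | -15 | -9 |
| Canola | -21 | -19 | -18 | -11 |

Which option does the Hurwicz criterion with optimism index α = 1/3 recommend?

Corn: 1/3·(-10) + 2/3·(-17) = -44/3
Barley: 1/3·(-8) + 2/3·(-19) = -46/3
Rice: 1/3·(-12) + 2/3·(-15) = -14
Soy: 1/3·(-9) + 2/3·(-15) = -13
Canola: 1/3·(-11) + 2/3·(-21) = -53/3
Highest Hurwicz score = -13 → Soy.

Soy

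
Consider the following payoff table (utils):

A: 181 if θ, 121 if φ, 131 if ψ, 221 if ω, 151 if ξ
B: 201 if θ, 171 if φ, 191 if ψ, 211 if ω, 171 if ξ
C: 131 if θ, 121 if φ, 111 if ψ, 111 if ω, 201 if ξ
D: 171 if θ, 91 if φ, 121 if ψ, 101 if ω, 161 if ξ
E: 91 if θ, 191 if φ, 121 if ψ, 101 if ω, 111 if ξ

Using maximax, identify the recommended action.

Row maxima: A=221, B=211, C=201, D=171, E=191
Best best-case = 221 → A.

A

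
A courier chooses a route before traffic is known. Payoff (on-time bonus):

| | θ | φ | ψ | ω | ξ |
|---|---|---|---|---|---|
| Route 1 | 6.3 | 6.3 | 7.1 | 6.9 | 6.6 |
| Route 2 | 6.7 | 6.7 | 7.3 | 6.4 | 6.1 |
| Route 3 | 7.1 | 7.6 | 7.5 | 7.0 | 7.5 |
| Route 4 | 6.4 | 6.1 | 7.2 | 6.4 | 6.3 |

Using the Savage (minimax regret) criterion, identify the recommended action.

Route 3

Column bests: θ=7.1, φ=7.6, ψ=7.5, ω=7.0, ξ=7.5.
Route 1 regrets: 0.8, 1.3, 0.4, 0.1, 0.9 → max 1.3
Route 2 regrets: 0.4, 0.9, 0.2, 0.6, 1.4 → max 1.4
Route 3 regrets: 0.0, 0.0, 0.0, 0.0, 0.0 → max 0.0
Route 4 regrets: 0.7, 1.5, 0.3, 0.6, 1.2 → max 1.5
Smallest max regret = 0.0 → Route 3.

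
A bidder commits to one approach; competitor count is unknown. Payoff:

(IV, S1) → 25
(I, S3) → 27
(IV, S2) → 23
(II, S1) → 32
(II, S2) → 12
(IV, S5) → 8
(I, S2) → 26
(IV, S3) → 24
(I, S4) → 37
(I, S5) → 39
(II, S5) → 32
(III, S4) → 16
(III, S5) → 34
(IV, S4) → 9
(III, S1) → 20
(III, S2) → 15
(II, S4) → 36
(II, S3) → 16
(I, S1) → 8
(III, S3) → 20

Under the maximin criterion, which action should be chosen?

Row minima: I=8, II=12, III=15, IV=8
Best worst-case = 15 → III.

III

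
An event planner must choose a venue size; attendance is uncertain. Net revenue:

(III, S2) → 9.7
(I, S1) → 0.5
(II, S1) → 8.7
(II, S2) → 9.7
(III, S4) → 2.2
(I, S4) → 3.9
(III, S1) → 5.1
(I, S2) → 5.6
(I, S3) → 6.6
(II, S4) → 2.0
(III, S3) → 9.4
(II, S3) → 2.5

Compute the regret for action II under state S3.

Best payoff under S3 is 9.4.
Regret = 9.4 − 2.5 = 6.9.

6.9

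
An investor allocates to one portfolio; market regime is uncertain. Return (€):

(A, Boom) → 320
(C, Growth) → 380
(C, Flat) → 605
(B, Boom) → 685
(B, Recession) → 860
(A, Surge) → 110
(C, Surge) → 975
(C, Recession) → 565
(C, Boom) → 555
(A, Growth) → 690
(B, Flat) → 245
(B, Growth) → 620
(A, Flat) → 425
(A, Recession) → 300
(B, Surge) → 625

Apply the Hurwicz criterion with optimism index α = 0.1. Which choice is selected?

A: 0.1·690 + 0.9·110 = 168
B: 0.1·860 + 0.9·245 = 306.5
C: 0.1·975 + 0.9·380 = 439.5
Highest Hurwicz score = 439.5 → C.

C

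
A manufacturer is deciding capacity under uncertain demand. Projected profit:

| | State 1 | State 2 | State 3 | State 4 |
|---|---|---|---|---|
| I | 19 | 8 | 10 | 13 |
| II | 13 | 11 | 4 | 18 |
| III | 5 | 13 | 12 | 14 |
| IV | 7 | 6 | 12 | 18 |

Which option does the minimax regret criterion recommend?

Column bests: State 1=19, State 2=13, State 3=12, State 4=18.
I regrets: 0, 5, 2, 5 → max 5
II regrets: 6, 2, 8, 0 → max 8
III regrets: 14, 0, 0, 4 → max 14
IV regrets: 12, 7, 0, 0 → max 12
Smallest max regret = 5 → I.

I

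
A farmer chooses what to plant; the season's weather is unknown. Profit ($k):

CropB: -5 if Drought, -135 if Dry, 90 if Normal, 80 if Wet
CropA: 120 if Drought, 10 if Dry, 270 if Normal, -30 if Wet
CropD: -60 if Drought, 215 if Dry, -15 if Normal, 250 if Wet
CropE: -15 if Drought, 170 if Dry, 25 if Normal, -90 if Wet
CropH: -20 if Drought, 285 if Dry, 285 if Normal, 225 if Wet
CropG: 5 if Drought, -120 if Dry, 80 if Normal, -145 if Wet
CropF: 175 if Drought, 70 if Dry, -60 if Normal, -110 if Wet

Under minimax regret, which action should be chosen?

Column bests: Drought=175, Dry=285, Normal=285, Wet=250.
CropB regrets: 180, 420, 195, 170 → max 420
CropA regrets: 55, 275, 15, 280 → max 280
CropD regrets: 235, 70, 300, 0 → max 300
CropE regrets: 190, 115, 260, 340 → max 340
CropH regrets: 195, 0, 0, 25 → max 195
CropG regrets: 170, 405, 205, 395 → max 405
CropF regrets: 0, 215, 345, 360 → max 360
Smallest max regret = 195 → CropH.

CropH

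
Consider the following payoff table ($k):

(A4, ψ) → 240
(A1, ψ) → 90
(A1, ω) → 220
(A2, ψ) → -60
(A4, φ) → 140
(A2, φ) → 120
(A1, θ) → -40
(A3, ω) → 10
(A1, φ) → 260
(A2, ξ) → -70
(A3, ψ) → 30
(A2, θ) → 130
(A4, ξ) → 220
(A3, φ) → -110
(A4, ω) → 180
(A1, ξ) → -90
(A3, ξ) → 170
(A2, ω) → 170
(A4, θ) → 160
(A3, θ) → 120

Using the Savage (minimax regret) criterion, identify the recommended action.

Column bests: θ=160, φ=260, ψ=240, ω=220, ξ=220.
A1 regrets: 200, 0, 150, 0, 310 → max 310
A2 regrets: 30, 140, 300, 50, 290 → max 300
A3 regrets: 40, 370, 210, 210, 50 → max 370
A4 regrets: 0, 120, 0, 40, 0 → max 120
Smallest max regret = 120 → A4.

A4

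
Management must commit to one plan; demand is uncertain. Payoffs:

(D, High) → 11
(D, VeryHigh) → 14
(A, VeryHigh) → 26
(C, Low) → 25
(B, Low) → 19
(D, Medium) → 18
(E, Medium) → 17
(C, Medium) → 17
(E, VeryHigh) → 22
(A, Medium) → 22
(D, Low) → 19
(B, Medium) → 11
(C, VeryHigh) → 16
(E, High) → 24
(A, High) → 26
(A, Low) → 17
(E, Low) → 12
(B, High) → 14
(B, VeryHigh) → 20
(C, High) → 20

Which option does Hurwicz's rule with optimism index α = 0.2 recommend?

A

A: 0.2·26 + 0.8·17 = 18.8
B: 0.2·20 + 0.8·11 = 12.8
C: 0.2·25 + 0.8·16 = 17.8
D: 0.2·19 + 0.8·11 = 12.6
E: 0.2·24 + 0.8·12 = 14.4
Highest Hurwicz score = 18.8 → A.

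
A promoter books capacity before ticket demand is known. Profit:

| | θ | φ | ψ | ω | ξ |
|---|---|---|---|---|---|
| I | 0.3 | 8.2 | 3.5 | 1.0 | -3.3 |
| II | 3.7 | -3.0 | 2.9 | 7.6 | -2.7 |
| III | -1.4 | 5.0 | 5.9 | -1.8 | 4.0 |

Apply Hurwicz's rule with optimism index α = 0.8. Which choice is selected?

I

I: 0.8·8.2 + 0.2·(-3.3) = 5.9
II: 0.8·7.6 + 0.2·(-3.0) = 5.48
III: 0.8·5.9 + 0.2·(-1.8) = 4.36
Highest Hurwicz score = 5.9 → I.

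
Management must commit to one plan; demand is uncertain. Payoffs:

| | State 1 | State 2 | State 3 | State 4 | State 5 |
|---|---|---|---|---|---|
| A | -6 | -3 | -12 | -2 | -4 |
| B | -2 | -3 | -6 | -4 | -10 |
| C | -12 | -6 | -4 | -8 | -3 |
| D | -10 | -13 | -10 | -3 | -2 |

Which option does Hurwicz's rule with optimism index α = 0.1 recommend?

B

A: 0.1·(-2) + 0.9·(-12) = -11
B: 0.1·(-2) + 0.9·(-10) = -9.2
C: 0.1·(-3) + 0.9·(-12) = -11.1
D: 0.1·(-2) + 0.9·(-13) = -11.9
Highest Hurwicz score = -9.2 → B.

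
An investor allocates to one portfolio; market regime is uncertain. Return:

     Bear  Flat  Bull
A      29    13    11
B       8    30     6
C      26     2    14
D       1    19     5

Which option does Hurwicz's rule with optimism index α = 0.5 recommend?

A

A: 0.5·29 + 0.5·11 = 20
B: 0.5·30 + 0.5·6 = 18
C: 0.5·26 + 0.5·2 = 14
D: 0.5·19 + 0.5·1 = 10
Highest Hurwicz score = 20 → A.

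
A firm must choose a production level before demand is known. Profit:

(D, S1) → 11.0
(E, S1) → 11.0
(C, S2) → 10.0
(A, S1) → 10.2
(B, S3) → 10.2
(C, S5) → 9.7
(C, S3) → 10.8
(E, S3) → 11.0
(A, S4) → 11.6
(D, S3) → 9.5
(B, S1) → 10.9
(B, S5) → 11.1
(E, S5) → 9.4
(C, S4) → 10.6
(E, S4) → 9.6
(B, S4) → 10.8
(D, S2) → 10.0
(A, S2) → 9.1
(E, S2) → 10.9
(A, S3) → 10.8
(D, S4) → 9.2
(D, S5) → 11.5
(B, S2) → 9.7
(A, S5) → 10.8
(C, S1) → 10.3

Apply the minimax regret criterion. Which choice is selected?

Column bests: S1=11.0, S2=10.9, S3=11.0, S4=11.6, S5=11.5.
A regrets: 0.8, 1.8, 0.2, 0.0, 0.7 → max 1.8
B regrets: 0.1, 1.2, 0.8, 0.8, 0.4 → max 1.2
C regrets: 0.7, 0.9, 0.2, 1.0, 1.8 → max 1.8
D regrets: 0.0, 0.9, 1.5, 2.4, 0.0 → max 2.4
E regrets: 0.0, 0.0, 0.0, 2.0, 2.1 → max 2.1
Smallest max regret = 1.2 → B.

B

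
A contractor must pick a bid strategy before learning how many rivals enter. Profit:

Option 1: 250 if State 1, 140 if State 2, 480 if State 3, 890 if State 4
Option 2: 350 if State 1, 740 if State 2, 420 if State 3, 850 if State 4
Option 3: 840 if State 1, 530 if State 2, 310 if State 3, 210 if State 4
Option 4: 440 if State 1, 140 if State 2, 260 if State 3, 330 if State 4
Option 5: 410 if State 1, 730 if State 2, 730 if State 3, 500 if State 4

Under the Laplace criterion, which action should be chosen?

Option 5

Row averages: Option 1=440, Option 2=590, Option 3=472.5, Option 4=292.5, Option 5=592.5
Highest average = 592.5 → Option 5.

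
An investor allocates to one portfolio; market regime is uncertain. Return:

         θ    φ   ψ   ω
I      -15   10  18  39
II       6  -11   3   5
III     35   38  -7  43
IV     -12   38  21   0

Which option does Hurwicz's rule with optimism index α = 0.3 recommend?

I: 0.3·39 + 0.7·(-15) = 1.2
II: 0.3·6 + 0.7·(-11) = -5.9
III: 0.3·43 + 0.7·(-7) = 8
IV: 0.3·38 + 0.7·(-12) = 3
Highest Hurwicz score = 8 → III.

III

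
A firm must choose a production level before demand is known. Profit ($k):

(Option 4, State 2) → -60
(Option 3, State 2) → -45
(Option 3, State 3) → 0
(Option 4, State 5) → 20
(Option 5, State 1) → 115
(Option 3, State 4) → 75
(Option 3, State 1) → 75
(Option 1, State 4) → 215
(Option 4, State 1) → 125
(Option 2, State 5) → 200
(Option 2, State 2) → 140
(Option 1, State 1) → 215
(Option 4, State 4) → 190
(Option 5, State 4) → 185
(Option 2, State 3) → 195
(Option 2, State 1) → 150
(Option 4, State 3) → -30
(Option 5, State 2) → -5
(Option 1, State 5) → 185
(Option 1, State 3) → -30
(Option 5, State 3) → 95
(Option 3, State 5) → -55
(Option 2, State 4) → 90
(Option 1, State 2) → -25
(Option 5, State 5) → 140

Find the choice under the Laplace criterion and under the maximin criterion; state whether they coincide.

Row averages: Option 1=112, Option 2=155, Option 3=10, Option 4=49, Option 5=106
Highest average = 155 → Option 2.
Row minima: Option 1=-30, Option 2=90, Option 3=-55, Option 4=-60, Option 5=-5
Best worst-case = 90 → Option 2.

laplace → Option 2; maximin → Option 2 (agree)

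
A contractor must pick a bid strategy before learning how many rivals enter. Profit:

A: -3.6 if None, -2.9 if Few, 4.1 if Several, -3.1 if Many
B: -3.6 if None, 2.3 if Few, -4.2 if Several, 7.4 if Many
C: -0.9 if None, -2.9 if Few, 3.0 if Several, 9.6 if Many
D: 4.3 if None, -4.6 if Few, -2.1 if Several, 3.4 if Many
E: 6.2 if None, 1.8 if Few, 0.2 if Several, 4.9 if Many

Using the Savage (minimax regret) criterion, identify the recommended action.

Column bests: None=6.2, Few=2.3, Several=4.1, Many=9.6.
A regrets: 9.8, 5.2, 0.0, 12.7 → max 12.7
B regrets: 9.8, 0.0, 8.3, 2.2 → max 9.8
C regrets: 7.1, 5.2, 1.1, 0.0 → max 7.1
D regrets: 1.9, 6.9, 6.2, 6.2 → max 6.9
E regrets: 0.0, 0.5, 3.9, 4.7 → max 4.7
Smallest max regret = 4.7 → E.

E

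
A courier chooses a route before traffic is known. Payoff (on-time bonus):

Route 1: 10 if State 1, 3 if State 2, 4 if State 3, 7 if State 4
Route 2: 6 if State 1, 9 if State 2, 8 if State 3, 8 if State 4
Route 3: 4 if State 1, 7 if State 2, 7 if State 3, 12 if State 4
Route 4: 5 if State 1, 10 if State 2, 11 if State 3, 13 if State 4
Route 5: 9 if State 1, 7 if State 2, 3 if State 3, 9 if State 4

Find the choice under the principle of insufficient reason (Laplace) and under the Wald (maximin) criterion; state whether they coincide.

laplace → Route 4; maximin → Route 2 (disagree)

Row averages: Route 1=6, Route 2=7.75, Route 3=7.5, Route 4=9.75, Route 5=7
Highest average = 9.75 → Route 4.
Row minima: Route 1=3, Route 2=6, Route 3=4, Route 4=5, Route 5=3
Best worst-case = 6 → Route 2.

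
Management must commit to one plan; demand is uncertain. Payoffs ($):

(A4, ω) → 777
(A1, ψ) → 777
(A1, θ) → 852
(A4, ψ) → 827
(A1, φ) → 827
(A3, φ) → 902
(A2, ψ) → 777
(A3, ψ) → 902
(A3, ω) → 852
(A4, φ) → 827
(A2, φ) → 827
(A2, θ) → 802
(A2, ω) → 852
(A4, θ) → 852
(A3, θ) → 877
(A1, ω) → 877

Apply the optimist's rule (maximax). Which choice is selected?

A3

Row maxima: A1=877, A2=852, A3=902, A4=852
Best best-case = 902 → A3.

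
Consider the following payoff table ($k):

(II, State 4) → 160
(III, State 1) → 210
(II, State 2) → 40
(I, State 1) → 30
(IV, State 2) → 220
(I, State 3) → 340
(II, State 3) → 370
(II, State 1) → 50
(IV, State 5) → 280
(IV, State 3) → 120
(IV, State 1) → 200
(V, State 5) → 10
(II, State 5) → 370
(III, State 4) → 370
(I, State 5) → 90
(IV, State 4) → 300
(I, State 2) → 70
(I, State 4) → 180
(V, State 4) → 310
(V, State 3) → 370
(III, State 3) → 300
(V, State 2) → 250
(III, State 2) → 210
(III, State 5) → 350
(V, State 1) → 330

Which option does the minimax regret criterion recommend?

Column bests: State 1=330, State 2=250, State 3=370, State 4=370, State 5=370.
I regrets: 300, 180, 30, 190, 280 → max 300
II regrets: 280, 210, 0, 210, 0 → max 280
III regrets: 120, 40, 70, 0, 20 → max 120
IV regrets: 130, 30, 250, 70, 90 → max 250
V regrets: 0, 0, 0, 60, 360 → max 360
Smallest max regret = 120 → III.

III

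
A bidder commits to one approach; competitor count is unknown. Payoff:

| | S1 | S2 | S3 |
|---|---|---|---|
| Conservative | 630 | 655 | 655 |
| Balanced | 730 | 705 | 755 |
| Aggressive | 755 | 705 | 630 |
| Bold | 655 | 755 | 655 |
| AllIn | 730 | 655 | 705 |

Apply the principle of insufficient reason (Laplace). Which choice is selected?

Row averages: Conservative=1940/3, Balanced=730, Aggressive=2090/3, Bold=2065/3, AllIn=2090/3
Highest average = 730 → Balanced.

Balanced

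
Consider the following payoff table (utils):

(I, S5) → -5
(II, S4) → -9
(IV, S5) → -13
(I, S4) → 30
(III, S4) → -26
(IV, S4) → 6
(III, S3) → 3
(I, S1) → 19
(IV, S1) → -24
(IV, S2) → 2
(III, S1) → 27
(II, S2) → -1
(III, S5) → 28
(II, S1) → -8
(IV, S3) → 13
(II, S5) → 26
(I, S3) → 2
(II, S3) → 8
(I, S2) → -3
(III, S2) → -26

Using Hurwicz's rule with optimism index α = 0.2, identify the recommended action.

I

I: 0.2·30 + 0.8·(-5) = 2
II: 0.2·26 + 0.8·(-9) = -2
III: 0.2·28 + 0.8·(-26) = -15.2
IV: 0.2·13 + 0.8·(-24) = -16.6
Highest Hurwicz score = 2 → I.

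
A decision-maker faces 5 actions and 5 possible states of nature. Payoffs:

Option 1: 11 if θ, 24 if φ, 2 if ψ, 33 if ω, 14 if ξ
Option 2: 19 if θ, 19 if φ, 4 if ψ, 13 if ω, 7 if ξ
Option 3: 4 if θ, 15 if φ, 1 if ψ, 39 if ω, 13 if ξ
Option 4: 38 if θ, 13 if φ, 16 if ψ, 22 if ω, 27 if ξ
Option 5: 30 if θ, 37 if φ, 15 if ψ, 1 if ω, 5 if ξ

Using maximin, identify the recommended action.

Option 4

Row minima: Option 1=2, Option 2=4, Option 3=1, Option 4=13, Option 5=1
Best worst-case = 13 → Option 4.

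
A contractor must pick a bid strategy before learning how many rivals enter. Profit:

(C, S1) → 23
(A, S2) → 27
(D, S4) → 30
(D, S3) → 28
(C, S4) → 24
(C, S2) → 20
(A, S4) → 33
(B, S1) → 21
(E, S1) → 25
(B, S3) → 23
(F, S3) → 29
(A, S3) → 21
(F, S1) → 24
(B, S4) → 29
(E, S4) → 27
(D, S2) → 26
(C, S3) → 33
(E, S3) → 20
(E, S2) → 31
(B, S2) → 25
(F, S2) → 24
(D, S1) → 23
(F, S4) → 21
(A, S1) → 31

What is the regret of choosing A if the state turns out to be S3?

12

Best payoff under S3 is 33.
Regret = 33 − 21 = 12.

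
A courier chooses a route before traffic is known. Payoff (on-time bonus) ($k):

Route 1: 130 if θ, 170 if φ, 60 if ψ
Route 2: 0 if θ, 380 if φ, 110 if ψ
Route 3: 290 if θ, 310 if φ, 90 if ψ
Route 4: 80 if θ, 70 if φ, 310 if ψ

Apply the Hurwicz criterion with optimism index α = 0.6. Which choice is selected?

Route 2

Route 1: 0.6·170 + 0.4·60 = 126
Route 2: 0.6·380 + 0.4·0 = 228
Route 3: 0.6·310 + 0.4·90 = 222
Route 4: 0.6·310 + 0.4·70 = 214
Highest Hurwicz score = 228 → Route 2.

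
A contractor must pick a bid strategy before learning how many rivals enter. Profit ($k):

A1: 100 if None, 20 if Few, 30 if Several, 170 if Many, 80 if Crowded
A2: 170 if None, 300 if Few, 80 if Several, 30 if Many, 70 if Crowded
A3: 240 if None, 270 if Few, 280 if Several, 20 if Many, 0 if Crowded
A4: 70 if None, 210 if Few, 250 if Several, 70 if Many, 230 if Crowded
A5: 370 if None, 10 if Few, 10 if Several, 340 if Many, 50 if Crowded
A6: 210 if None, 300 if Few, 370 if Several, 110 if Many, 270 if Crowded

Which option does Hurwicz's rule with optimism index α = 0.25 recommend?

A6

A1: 0.25·170 + 0.75·20 = 57.5
A2: 0.25·300 + 0.75·30 = 97.5
A3: 0.25·280 + 0.75·0 = 70
A4: 0.25·250 + 0.75·70 = 115
A5: 0.25·370 + 0.75·10 = 100
A6: 0.25·370 + 0.75·110 = 175
Highest Hurwicz score = 175 → A6.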